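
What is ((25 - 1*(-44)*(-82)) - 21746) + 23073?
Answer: -2256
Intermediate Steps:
((25 - 1*(-44)*(-82)) - 21746) + 23073 = ((25 + 44*(-82)) - 21746) + 23073 = ((25 - 3608) - 21746) + 23073 = (-3583 - 21746) + 23073 = -25329 + 23073 = -2256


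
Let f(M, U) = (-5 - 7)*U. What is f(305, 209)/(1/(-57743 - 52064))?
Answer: 275395956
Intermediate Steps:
f(M, U) = -12*U
f(305, 209)/(1/(-57743 - 52064)) = (-12*209)/(1/(-57743 - 52064)) = -2508/(1/(-109807)) = -2508/(-1/109807) = -2508*(-109807) = 275395956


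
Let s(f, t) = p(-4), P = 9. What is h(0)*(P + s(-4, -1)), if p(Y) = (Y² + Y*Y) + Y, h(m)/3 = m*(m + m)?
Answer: 0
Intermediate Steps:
h(m) = 6*m² (h(m) = 3*(m*(m + m)) = 3*(m*(2*m)) = 3*(2*m²) = 6*m²)
p(Y) = Y + 2*Y² (p(Y) = (Y² + Y²) + Y = 2*Y² + Y = Y + 2*Y²)
s(f, t) = 28 (s(f, t) = -4*(1 + 2*(-4)) = -4*(1 - 8) = -4*(-7) = 28)
h(0)*(P + s(-4, -1)) = (6*0²)*(9 + 28) = (6*0)*37 = 0*37 = 0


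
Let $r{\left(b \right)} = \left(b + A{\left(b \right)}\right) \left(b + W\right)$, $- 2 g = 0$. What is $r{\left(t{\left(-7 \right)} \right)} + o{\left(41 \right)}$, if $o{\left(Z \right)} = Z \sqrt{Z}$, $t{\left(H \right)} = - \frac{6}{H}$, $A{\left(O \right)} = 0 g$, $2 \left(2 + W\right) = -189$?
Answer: $- \frac{4017}{49} + 41 \sqrt{41} \approx 180.55$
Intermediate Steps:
$g = 0$ ($g = \left(- \frac{1}{2}\right) 0 = 0$)
$W = - \frac{193}{2}$ ($W = -2 + \frac{1}{2} \left(-189\right) = -2 - \frac{189}{2} = - \frac{193}{2} \approx -96.5$)
$A{\left(O \right)} = 0$ ($A{\left(O \right)} = 0 \cdot 0 = 0$)
$o{\left(Z \right)} = Z^{\frac{3}{2}}$
$r{\left(b \right)} = b \left(- \frac{193}{2} + b\right)$ ($r{\left(b \right)} = \left(b + 0\right) \left(b - \frac{193}{2}\right) = b \left(- \frac{193}{2} + b\right)$)
$r{\left(t{\left(-7 \right)} \right)} + o{\left(41 \right)} = \frac{- \frac{6}{-7} \left(-193 + 2 \left(- \frac{6}{-7}\right)\right)}{2} + 41^{\frac{3}{2}} = \frac{\left(-6\right) \left(- \frac{1}{7}\right) \left(-193 + 2 \left(\left(-6\right) \left(- \frac{1}{7}\right)\right)\right)}{2} + 41 \sqrt{41} = \frac{1}{2} \cdot \frac{6}{7} \left(-193 + 2 \cdot \frac{6}{7}\right) + 41 \sqrt{41} = \frac{1}{2} \cdot \frac{6}{7} \left(-193 + \frac{12}{7}\right) + 41 \sqrt{41} = \frac{1}{2} \cdot \frac{6}{7} \left(- \frac{1339}{7}\right) + 41 \sqrt{41} = - \frac{4017}{49} + 41 \sqrt{41}$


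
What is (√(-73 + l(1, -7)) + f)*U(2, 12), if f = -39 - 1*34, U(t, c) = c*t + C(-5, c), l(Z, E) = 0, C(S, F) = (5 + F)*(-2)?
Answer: 730 - 10*I*√73 ≈ 730.0 - 85.44*I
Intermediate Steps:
C(S, F) = -10 - 2*F
U(t, c) = -10 - 2*c + c*t (U(t, c) = c*t + (-10 - 2*c) = -10 - 2*c + c*t)
f = -73 (f = -39 - 34 = -73)
(√(-73 + l(1, -7)) + f)*U(2, 12) = (√(-73 + 0) - 73)*(-10 - 2*12 + 12*2) = (√(-73) - 73)*(-10 - 24 + 24) = (I*√73 - 73)*(-10) = (-73 + I*√73)*(-10) = 730 - 10*I*√73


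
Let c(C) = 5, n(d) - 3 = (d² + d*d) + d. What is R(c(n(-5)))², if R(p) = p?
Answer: 25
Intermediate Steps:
n(d) = 3 + d + 2*d² (n(d) = 3 + ((d² + d*d) + d) = 3 + ((d² + d²) + d) = 3 + (2*d² + d) = 3 + (d + 2*d²) = 3 + d + 2*d²)
R(c(n(-5)))² = 5² = 25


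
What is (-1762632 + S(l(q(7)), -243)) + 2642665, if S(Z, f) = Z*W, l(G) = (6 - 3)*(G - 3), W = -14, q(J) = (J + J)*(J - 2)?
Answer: 877219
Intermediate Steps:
q(J) = 2*J*(-2 + J) (q(J) = (2*J)*(-2 + J) = 2*J*(-2 + J))
l(G) = -9 + 3*G (l(G) = 3*(-3 + G) = -9 + 3*G)
S(Z, f) = -14*Z (S(Z, f) = Z*(-14) = -14*Z)
(-1762632 + S(l(q(7)), -243)) + 2642665 = (-1762632 - 14*(-9 + 3*(2*7*(-2 + 7)))) + 2642665 = (-1762632 - 14*(-9 + 3*(2*7*5))) + 2642665 = (-1762632 - 14*(-9 + 3*70)) + 2642665 = (-1762632 - 14*(-9 + 210)) + 2642665 = (-1762632 - 14*201) + 2642665 = (-1762632 - 2814) + 2642665 = -1765446 + 2642665 = 877219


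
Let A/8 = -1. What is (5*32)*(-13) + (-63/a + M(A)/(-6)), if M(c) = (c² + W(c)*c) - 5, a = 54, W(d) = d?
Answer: -6305/3 ≈ -2101.7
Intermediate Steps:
A = -8 (A = 8*(-1) = -8)
M(c) = -5 + 2*c² (M(c) = (c² + c*c) - 5 = (c² + c²) - 5 = 2*c² - 5 = -5 + 2*c²)
(5*32)*(-13) + (-63/a + M(A)/(-6)) = (5*32)*(-13) + (-63/54 + (-5 + 2*(-8)²)/(-6)) = 160*(-13) + (-63*1/54 + (-5 + 2*64)*(-⅙)) = -2080 + (-7/6 + (-5 + 128)*(-⅙)) = -2080 + (-7/6 + 123*(-⅙)) = -2080 + (-7/6 - 41/2) = -2080 - 65/3 = -6305/3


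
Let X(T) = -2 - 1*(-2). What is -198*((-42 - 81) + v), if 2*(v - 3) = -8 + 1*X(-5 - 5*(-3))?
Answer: 24552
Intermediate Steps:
X(T) = 0 (X(T) = -2 + 2 = 0)
v = -1 (v = 3 + (-8 + 1*0)/2 = 3 + (-8 + 0)/2 = 3 + (1/2)*(-8) = 3 - 4 = -1)
-198*((-42 - 81) + v) = -198*((-42 - 81) - 1) = -198*(-123 - 1) = -198*(-124) = 24552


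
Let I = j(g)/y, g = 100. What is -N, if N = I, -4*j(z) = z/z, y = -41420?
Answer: -1/165680 ≈ -6.0357e-6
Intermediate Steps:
j(z) = -¼ (j(z) = -z/(4*z) = -¼*1 = -¼)
I = 1/165680 (I = -¼/(-41420) = -¼*(-1/41420) = 1/165680 ≈ 6.0357e-6)
N = 1/165680 ≈ 6.0357e-6
-N = -1*1/165680 = -1/165680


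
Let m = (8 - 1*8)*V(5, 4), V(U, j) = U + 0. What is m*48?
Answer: 0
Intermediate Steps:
V(U, j) = U
m = 0 (m = (8 - 1*8)*5 = (8 - 8)*5 = 0*5 = 0)
m*48 = 0*48 = 0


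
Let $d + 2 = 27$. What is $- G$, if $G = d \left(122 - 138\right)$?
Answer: $400$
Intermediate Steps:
$d = 25$ ($d = -2 + 27 = 25$)
$G = -400$ ($G = 25 \left(122 - 138\right) = 25 \left(-16\right) = -400$)
$- G = \left(-1\right) \left(-400\right) = 400$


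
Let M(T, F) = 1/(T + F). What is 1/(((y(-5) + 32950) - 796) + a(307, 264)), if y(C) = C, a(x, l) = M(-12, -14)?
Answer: 26/835873 ≈ 3.1105e-5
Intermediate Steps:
M(T, F) = 1/(F + T)
a(x, l) = -1/26 (a(x, l) = 1/(-14 - 12) = 1/(-26) = -1/26)
1/(((y(-5) + 32950) - 796) + a(307, 264)) = 1/(((-5 + 32950) - 796) - 1/26) = 1/((32945 - 796) - 1/26) = 1/(32149 - 1/26) = 1/(835873/26) = 26/835873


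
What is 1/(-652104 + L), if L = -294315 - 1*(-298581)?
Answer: -1/647838 ≈ -1.5436e-6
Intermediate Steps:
L = 4266 (L = -294315 + 298581 = 4266)
1/(-652104 + L) = 1/(-652104 + 4266) = 1/(-647838) = -1/647838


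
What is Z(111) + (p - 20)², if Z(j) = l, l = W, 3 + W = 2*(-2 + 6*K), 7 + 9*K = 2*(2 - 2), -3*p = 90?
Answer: 7451/3 ≈ 2483.7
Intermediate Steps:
p = -30 (p = -⅓*90 = -30)
K = -7/9 (K = -7/9 + (2*(2 - 2))/9 = -7/9 + (2*0)/9 = -7/9 + (⅑)*0 = -7/9 + 0 = -7/9 ≈ -0.77778)
W = -49/3 (W = -3 + 2*(-2 + 6*(-7/9)) = -3 + 2*(-2 - 14/3) = -3 + 2*(-20/3) = -3 - 40/3 = -49/3 ≈ -16.333)
l = -49/3 ≈ -16.333
Z(j) = -49/3
Z(111) + (p - 20)² = -49/3 + (-30 - 20)² = -49/3 + (-50)² = -49/3 + 2500 = 7451/3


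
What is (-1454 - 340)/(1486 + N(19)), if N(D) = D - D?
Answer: -897/743 ≈ -1.2073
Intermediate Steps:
N(D) = 0
(-1454 - 340)/(1486 + N(19)) = (-1454 - 340)/(1486 + 0) = -1794/1486 = -1794*1/1486 = -897/743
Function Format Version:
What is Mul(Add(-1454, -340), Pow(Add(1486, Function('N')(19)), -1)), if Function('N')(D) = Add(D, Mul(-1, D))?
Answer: Rational(-897, 743) ≈ -1.2073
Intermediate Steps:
Function('N')(D) = 0
Mul(Add(-1454, -340), Pow(Add(1486, Function('N')(19)), -1)) = Mul(Add(-1454, -340), Pow(Add(1486, 0), -1)) = Mul(-1794, Pow(1486, -1)) = Mul(-1794, Rational(1, 1486)) = Rational(-897, 743)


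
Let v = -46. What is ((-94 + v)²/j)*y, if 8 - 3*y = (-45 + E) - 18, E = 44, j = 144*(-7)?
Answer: -175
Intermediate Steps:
j = -1008
y = 9 (y = 8/3 - ((-45 + 44) - 18)/3 = 8/3 - (-1 - 18)/3 = 8/3 - ⅓*(-19) = 8/3 + 19/3 = 9)
((-94 + v)²/j)*y = ((-94 - 46)²/(-1008))*9 = ((-140)²*(-1/1008))*9 = (19600*(-1/1008))*9 = -175/9*9 = -175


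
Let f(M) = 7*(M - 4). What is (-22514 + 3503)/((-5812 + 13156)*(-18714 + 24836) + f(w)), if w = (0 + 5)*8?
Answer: -6337/14986740 ≈ -0.00042284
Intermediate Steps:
w = 40 (w = 5*8 = 40)
f(M) = -28 + 7*M (f(M) = 7*(-4 + M) = -28 + 7*M)
(-22514 + 3503)/((-5812 + 13156)*(-18714 + 24836) + f(w)) = (-22514 + 3503)/((-5812 + 13156)*(-18714 + 24836) + (-28 + 7*40)) = -19011/(7344*6122 + (-28 + 280)) = -19011/(44959968 + 252) = -19011/44960220 = -19011*1/44960220 = -6337/14986740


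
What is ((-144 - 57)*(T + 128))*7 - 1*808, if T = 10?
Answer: -194974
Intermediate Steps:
((-144 - 57)*(T + 128))*7 - 1*808 = ((-144 - 57)*(10 + 128))*7 - 1*808 = -201*138*7 - 808 = -27738*7 - 808 = -194166 - 808 = -194974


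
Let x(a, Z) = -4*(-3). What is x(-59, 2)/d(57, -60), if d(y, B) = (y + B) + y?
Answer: 2/9 ≈ 0.22222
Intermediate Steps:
d(y, B) = B + 2*y (d(y, B) = (B + y) + y = B + 2*y)
x(a, Z) = 12
x(-59, 2)/d(57, -60) = 12/(-60 + 2*57) = 12/(-60 + 114) = 12/54 = 12*(1/54) = 2/9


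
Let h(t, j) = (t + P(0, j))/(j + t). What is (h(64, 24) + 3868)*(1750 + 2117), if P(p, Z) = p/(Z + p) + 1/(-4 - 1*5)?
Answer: 3949535959/264 ≈ 1.4960e+7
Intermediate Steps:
P(p, Z) = -1/9 + p/(Z + p) (P(p, Z) = p/(Z + p) + 1/(-4 - 5) = p/(Z + p) + 1/(-9) = p/(Z + p) + 1*(-1/9) = p/(Z + p) - 1/9 = -1/9 + p/(Z + p))
h(t, j) = (-1/9 + t)/(j + t) (h(t, j) = (t + (-j + 8*0)/(9*(j + 0)))/(j + t) = (t + (-j + 0)/(9*j))/(j + t) = (t + (-j)/(9*j))/(j + t) = (t - 1/9)/(j + t) = (-1/9 + t)/(j + t))
(h(64, 24) + 3868)*(1750 + 2117) = ((-1/9 + 64)/(24 + 64) + 3868)*(1750 + 2117) = ((575/9)/88 + 3868)*3867 = ((1/88)*(575/9) + 3868)*3867 = (575/792 + 3868)*3867 = (3064031/792)*3867 = 3949535959/264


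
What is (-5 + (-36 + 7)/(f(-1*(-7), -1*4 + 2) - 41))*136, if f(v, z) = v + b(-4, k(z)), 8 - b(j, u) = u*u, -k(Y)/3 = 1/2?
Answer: -61064/113 ≈ -540.39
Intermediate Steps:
k(Y) = -3/2
b(j, u) = 8 - u**2 (b(j, u) = 8 - u*u = 8 - u**2)
f(v, z) = 23/4 + v (f(v, z) = v + (8 - (-3/2)**2) = v + (8 - 1*9/4) = v + (8 - 9/4) = v + 23/4 = 23/4 + v)
(-5 + (-36 + 7)/(f(-1*(-7), -1*4 + 2) - 41))*136 = (-5 + (-36 + 7)/((23/4 - 1*(-7)) - 41))*136 = (-5 - 29/((23/4 + 7) - 41))*136 = (-5 - 29/(51/4 - 41))*136 = (-5 - 29/(-113/4))*136 = (-5 - 29*(-4/113))*136 = (-5 + 116/113)*136 = -449/113*136 = -61064/113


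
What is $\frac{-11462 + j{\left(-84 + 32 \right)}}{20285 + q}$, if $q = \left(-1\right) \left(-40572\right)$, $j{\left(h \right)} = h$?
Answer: $- \frac{606}{3203} \approx -0.1892$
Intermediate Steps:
$q = 40572$
$\frac{-11462 + j{\left(-84 + 32 \right)}}{20285 + q} = \frac{-11462 + \left(-84 + 32\right)}{20285 + 40572} = \frac{-11462 - 52}{60857} = \left(-11514\right) \frac{1}{60857} = - \frac{606}{3203}$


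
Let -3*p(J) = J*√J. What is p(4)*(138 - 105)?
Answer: -88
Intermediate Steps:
p(J) = -J^(3/2)/3 (p(J) = -J*√J/3 = -J^(3/2)/3)
p(4)*(138 - 105) = (-4^(3/2)/3)*(138 - 105) = -⅓*8*33 = -8/3*33 = -88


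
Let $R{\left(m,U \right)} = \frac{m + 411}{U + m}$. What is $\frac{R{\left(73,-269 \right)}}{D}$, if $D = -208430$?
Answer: $\frac{121}{10213070} \approx 1.1848 \cdot 10^{-5}$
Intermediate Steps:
$R{\left(m,U \right)} = \frac{411 + m}{U + m}$
$\frac{R{\left(73,-269 \right)}}{D} = \frac{\frac{1}{-269 + 73} \left(411 + 73\right)}{-208430} = \frac{1}{-196} \cdot 484 \left(- \frac{1}{208430}\right) = \left(- \frac{1}{196}\right) 484 \left(- \frac{1}{208430}\right) = \left(- \frac{121}{49}\right) \left(- \frac{1}{208430}\right) = \frac{121}{10213070}$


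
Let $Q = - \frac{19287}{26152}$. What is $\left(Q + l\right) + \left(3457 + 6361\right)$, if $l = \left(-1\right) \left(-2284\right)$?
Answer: $\frac{316472217}{26152} \approx 12101.0$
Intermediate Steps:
$l = 2284$
$Q = - \frac{19287}{26152}$ ($Q = \left(-19287\right) \frac{1}{26152} = - \frac{19287}{26152} \approx -0.7375$)
$\left(Q + l\right) + \left(3457 + 6361\right) = \left(- \frac{19287}{26152} + 2284\right) + \left(3457 + 6361\right) = \frac{59711881}{26152} + 9818 = \frac{316472217}{26152}$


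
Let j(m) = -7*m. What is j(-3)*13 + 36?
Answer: 309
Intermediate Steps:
j(-3)*13 + 36 = -7*(-3)*13 + 36 = 21*13 + 36 = 273 + 36 = 309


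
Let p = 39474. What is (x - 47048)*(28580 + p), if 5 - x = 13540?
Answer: -4122915482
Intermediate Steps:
x = -13535 (x = 5 - 1*13540 = 5 - 13540 = -13535)
(x - 47048)*(28580 + p) = (-13535 - 47048)*(28580 + 39474) = -60583*68054 = -4122915482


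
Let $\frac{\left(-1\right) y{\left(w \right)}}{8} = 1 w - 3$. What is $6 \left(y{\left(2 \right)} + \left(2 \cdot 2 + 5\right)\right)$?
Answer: $102$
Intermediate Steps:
$y{\left(w \right)} = 24 - 8 w$ ($y{\left(w \right)} = - 8 \left(1 w - 3\right) = - 8 \left(w - 3\right) = - 8 \left(-3 + w\right) = 24 - 8 w$)
$6 \left(y{\left(2 \right)} + \left(2 \cdot 2 + 5\right)\right) = 6 \left(\left(24 - 16\right) + \left(2 \cdot 2 + 5\right)\right) = 6 \left(\left(24 - 16\right) + \left(4 + 5\right)\right) = 6 \left(8 + 9\right) = 6 \cdot 17 = 102$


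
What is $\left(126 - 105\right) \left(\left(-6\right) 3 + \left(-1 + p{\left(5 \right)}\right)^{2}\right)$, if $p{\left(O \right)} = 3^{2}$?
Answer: $966$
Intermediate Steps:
$p{\left(O \right)} = 9$
$\left(126 - 105\right) \left(\left(-6\right) 3 + \left(-1 + p{\left(5 \right)}\right)^{2}\right) = \left(126 - 105\right) \left(\left(-6\right) 3 + \left(-1 + 9\right)^{2}\right) = 21 \left(-18 + 8^{2}\right) = 21 \left(-18 + 64\right) = 21 \cdot 46 = 966$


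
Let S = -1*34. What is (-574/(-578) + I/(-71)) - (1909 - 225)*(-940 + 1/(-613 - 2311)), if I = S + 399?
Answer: 1396669366823/882317 ≈ 1.5830e+6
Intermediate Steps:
S = -34
I = 365 (I = -34 + 399 = 365)
(-574/(-578) + I/(-71)) - (1909 - 225)*(-940 + 1/(-613 - 2311)) = (-574/(-578) + 365/(-71)) - (1909 - 225)*(-940 + 1/(-613 - 2311)) = (-574*(-1/578) + 365*(-1/71)) - 1684*(-940 + 1/(-2924)) = (287/289 - 365/71) - 1684*(-940 - 1/2924) = -85108/20519 - 1684*(-2748561)/2924 = -85108/20519 - 1*(-1157144181/731) = -85108/20519 + 1157144181/731 = 1396669366823/882317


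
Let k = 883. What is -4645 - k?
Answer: -5528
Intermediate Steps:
-4645 - k = -4645 - 1*883 = -4645 - 883 = -5528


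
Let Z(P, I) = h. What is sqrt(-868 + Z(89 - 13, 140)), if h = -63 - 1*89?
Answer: 2*I*sqrt(255) ≈ 31.937*I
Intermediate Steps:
h = -152 (h = -63 - 89 = -152)
Z(P, I) = -152
sqrt(-868 + Z(89 - 13, 140)) = sqrt(-868 - 152) = sqrt(-1020) = 2*I*sqrt(255)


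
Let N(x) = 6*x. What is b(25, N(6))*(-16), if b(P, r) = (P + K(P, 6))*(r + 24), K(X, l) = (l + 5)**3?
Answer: -1301760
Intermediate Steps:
K(X, l) = (5 + l)**3
b(P, r) = (24 + r)*(1331 + P) (b(P, r) = (P + (5 + 6)**3)*(r + 24) = (P + 11**3)*(24 + r) = (P + 1331)*(24 + r) = (1331 + P)*(24 + r) = (24 + r)*(1331 + P))
b(25, N(6))*(-16) = (31944 + 24*25 + 1331*(6*6) + 25*(6*6))*(-16) = (31944 + 600 + 1331*36 + 25*36)*(-16) = (31944 + 600 + 47916 + 900)*(-16) = 81360*(-16) = -1301760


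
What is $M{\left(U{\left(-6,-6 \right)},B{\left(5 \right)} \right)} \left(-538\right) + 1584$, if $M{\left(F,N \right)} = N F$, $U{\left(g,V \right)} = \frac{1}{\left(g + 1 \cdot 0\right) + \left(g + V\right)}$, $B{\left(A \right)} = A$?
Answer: $\frac{15601}{9} \approx 1733.4$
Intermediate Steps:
$U{\left(g,V \right)} = \frac{1}{V + 2 g}$ ($U{\left(g,V \right)} = \frac{1}{\left(g + 0\right) + \left(V + g\right)} = \frac{1}{g + \left(V + g\right)} = \frac{1}{V + 2 g}$)
$M{\left(F,N \right)} = F N$
$M{\left(U{\left(-6,-6 \right)},B{\left(5 \right)} \right)} \left(-538\right) + 1584 = \frac{1}{-6 + 2 \left(-6\right)} 5 \left(-538\right) + 1584 = \frac{1}{-6 - 12} \cdot 5 \left(-538\right) + 1584 = \frac{1}{-18} \cdot 5 \left(-538\right) + 1584 = \left(- \frac{1}{18}\right) 5 \left(-538\right) + 1584 = \left(- \frac{5}{18}\right) \left(-538\right) + 1584 = \frac{1345}{9} + 1584 = \frac{15601}{9}$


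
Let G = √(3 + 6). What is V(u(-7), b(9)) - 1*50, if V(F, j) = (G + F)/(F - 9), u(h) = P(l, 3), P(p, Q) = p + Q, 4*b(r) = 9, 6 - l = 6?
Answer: -51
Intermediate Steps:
l = 0 (l = 6 - 1*6 = 6 - 6 = 0)
G = 3 (G = √9 = 3)
b(r) = 9/4 (b(r) = (¼)*9 = 9/4)
P(p, Q) = Q + p
u(h) = 3 (u(h) = 3 + 0 = 3)
V(F, j) = (3 + F)/(-9 + F) (V(F, j) = (3 + F)/(F - 9) = (3 + F)/(-9 + F))
V(u(-7), b(9)) - 1*50 = (3 + 3)/(-9 + 3) - 1*50 = 6/(-6) - 50 = -⅙*6 - 50 = -1 - 50 = -51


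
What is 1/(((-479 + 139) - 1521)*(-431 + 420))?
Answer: 1/20471 ≈ 4.8850e-5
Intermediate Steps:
1/(((-479 + 139) - 1521)*(-431 + 420)) = 1/((-340 - 1521)*(-11)) = 1/(-1861*(-11)) = 1/20471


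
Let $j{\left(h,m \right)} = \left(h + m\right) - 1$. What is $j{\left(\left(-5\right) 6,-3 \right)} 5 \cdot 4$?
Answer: $-680$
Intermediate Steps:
$j{\left(h,m \right)} = -1 + h + m$
$j{\left(\left(-5\right) 6,-3 \right)} 5 \cdot 4 = \left(-1 - 30 - 3\right) 5 \cdot 4 = \left(-34\right) 5 \cdot 4 = \left(-170\right) 4 = -680$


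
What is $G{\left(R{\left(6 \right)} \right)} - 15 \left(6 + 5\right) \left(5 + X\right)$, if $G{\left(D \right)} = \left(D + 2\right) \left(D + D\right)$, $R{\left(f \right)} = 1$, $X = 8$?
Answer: $-2139$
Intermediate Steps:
$G{\left(D \right)} = 2 D \left(2 + D\right)$ ($G{\left(D \right)} = \left(2 + D\right) 2 D = 2 D \left(2 + D\right)$)
$G{\left(R{\left(6 \right)} \right)} - 15 \left(6 + 5\right) \left(5 + X\right) = 2 \cdot 1 \left(2 + 1\right) - 15 \left(6 + 5\right) \left(5 + 8\right) = 2 \cdot 1 \cdot 3 - 15 \cdot 11 \cdot 13 = 6 - 2145 = -2139$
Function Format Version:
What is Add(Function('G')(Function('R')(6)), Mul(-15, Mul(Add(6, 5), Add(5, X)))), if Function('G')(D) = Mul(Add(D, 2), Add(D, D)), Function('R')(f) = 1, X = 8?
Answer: -2139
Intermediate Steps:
Function('G')(D) = Mul(2, D, Add(2, D)) (Function('G')(D) = Mul(Add(2, D), Mul(2, D)) = Mul(2, D, Add(2, D)))
Add(Function('G')(Function('R')(6)), Mul(-15, Mul(Add(6, 5), Add(5, X)))) = Add(Mul(2, 1, Add(2, 1)), Mul(-15, Mul(Add(6, 5), Add(5, 8)))) = Add(Mul(2, 1, 3), Mul(-15, Mul(11, 13))) = Add(6, Mul(-15, 143)) = Add(6, -2145) = -2139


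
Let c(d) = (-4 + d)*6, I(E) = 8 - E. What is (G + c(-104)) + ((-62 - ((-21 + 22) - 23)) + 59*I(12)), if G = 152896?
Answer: 151972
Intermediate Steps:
c(d) = -24 + 6*d
(G + c(-104)) + ((-62 - ((-21 + 22) - 23)) + 59*I(12)) = (152896 + (-24 + 6*(-104))) + ((-62 - ((-21 + 22) - 23)) + 59*(8 - 1*12)) = (152896 + (-24 - 624)) + ((-62 - (1 - 23)) + 59*(8 - 12)) = (152896 - 648) + ((-62 - 1*(-22)) + 59*(-4)) = 152248 + ((-62 + 22) - 236) = 152248 + (-40 - 236) = 152248 - 276 = 151972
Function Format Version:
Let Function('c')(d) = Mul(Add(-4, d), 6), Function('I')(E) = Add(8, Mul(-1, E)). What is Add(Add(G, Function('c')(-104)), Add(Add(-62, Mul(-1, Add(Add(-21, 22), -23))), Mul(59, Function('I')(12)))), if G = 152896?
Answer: 151972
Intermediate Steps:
Function('c')(d) = Add(-24, Mul(6, d))
Add(Add(G, Function('c')(-104)), Add(Add(-62, Mul(-1, Add(Add(-21, 22), -23))), Mul(59, Function('I')(12)))) = Add(Add(152896, Add(-24, Mul(6, -104))), Add(Add(-62, Mul(-1, Add(Add(-21, 22), -23))), Mul(59, Add(8, Mul(-1, 12))))) = Add(Add(152896, Add(-24, -624)), Add(Add(-62, Mul(-1, Add(1, -23))), Mul(59, Add(8, -12)))) = Add(Add(152896, -648), Add(Add(-62, Mul(-1, -22)), Mul(59, -4))) = Add(152248, Add(Add(-62, 22), -236)) = Add(152248, Add(-40, -236)) = Add(152248, -276) = 151972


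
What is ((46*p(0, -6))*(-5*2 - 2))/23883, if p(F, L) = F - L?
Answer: -1104/7961 ≈ -0.13868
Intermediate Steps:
((46*p(0, -6))*(-5*2 - 2))/23883 = ((46*(0 - 1*(-6)))*(-5*2 - 2))/23883 = ((46*(0 + 6))*(-10 - 2))*(1/23883) = ((46*6)*(-12))*(1/23883) = (276*(-12))*(1/23883) = -3312*1/23883 = -1104/7961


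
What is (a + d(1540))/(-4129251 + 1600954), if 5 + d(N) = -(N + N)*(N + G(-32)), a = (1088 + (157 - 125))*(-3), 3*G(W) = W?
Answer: 14141135/7584891 ≈ 1.8644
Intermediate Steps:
G(W) = W/3
a = -3360 (a = (1088 + 32)*(-3) = 1120*(-3) = -3360)
d(N) = -5 - 2*N*(-32/3 + N) (d(N) = -5 - (N + N)*(N + (1/3)*(-32)) = -5 - 2*N*(N - 32/3) = -5 - 2*N*(-32/3 + N))
(a + d(1540))/(-4129251 + 1600954) = (-3360 + (-5 - 2*1540**2 + (64/3)*1540))/(-4129251 + 1600954) = (-3360 + (-5 - 2*2371600 + 98560/3))/(-2528297) = (-3360 + (-5 - 4743200 + 98560/3))*(-1/2528297) = (-3360 - 14131055/3)*(-1/2528297) = -14141135/3*(-1/2528297) = 14141135/7584891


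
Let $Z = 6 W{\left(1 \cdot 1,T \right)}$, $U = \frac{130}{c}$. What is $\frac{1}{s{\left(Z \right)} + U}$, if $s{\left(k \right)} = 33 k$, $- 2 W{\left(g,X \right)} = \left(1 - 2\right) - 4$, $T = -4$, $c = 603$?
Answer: $\frac{603}{298615} \approx 0.0020193$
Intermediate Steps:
$U = \frac{130}{603} \approx 0.21559$
$W{\left(g,X \right)} = \frac{5}{2}$ ($W{\left(g,X \right)} = - \frac{\left(1 - 2\right) - 4}{2} = - \frac{-1 - 4}{2} = \left(- \frac{1}{2}\right) \left(-5\right) = \frac{5}{2}$)
$Z = 15$ ($Z = 6 \cdot \frac{5}{2} = 15$)
$\frac{1}{s{\left(Z \right)} + U} = \frac{1}{33 \cdot 15 + \frac{130}{603}} = \frac{1}{495 + \frac{130}{603}} = \frac{1}{\frac{298615}{603}} = \frac{603}{298615}$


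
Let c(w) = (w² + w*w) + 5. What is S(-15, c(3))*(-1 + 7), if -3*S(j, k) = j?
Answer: 30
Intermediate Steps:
c(w) = 5 + 2*w² (c(w) = (w² + w²) + 5 = 2*w² + 5 = 5 + 2*w²)
S(j, k) = -j/3
S(-15, c(3))*(-1 + 7) = (-⅓*(-15))*(-1 + 7) = 5*6 = 30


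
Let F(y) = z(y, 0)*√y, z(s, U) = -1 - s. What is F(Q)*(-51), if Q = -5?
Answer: -204*I*√5 ≈ -456.16*I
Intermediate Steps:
F(y) = √y*(-1 - y) (F(y) = (-1 - y)*√y = √y*(-1 - y))
F(Q)*(-51) = (√(-5)*(-1 - 1*(-5)))*(-51) = ((I*√5)*(-1 + 5))*(-51) = ((I*√5)*4)*(-51) = (4*I*√5)*(-51) = -204*I*√5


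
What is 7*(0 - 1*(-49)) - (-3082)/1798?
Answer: 309898/899 ≈ 344.71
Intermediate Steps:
7*(0 - 1*(-49)) - (-3082)/1798 = 7*(0 + 49) - (-3082)/1798 = 7*49 - 1*(-1541/899) = 343 + 1541/899 = 309898/899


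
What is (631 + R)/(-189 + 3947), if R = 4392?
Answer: 5023/3758 ≈ 1.3366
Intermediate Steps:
(631 + R)/(-189 + 3947) = (631 + 4392)/(-189 + 3947) = 5023/3758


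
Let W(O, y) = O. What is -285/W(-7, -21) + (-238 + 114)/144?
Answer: 10043/252 ≈ 39.853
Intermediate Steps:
-285/W(-7, -21) + (-238 + 114)/144 = -285/(-7) + (-238 + 114)/144 = -285*(-⅐) - 124*1/144 = 285/7 - 31/36 = 10043/252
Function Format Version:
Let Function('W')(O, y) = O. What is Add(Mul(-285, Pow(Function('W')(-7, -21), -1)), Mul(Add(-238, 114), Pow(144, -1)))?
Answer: Rational(10043, 252) ≈ 39.853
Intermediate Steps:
Add(Mul(-285, Pow(Function('W')(-7, -21), -1)), Mul(Add(-238, 114), Pow(144, -1))) = Add(Mul(-285, Pow(-7, -1)), Mul(Add(-238, 114), Pow(144, -1))) = Add(Mul(-285, Rational(-1, 7)), Mul(-124, Rational(1, 144))) = Add(Rational(285, 7), Rational(-31, 36)) = Rational(10043, 252)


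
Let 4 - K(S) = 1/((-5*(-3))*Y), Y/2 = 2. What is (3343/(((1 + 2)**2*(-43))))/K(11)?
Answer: -66860/30831 ≈ -2.1686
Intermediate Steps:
Y = 4 (Y = 2*2 = 4)
K(S) = 239/60 (K(S) = 4 - 1/(-5*(-3)*4) = 4 - 1/(15*4) = 4 - 1/60 = 239/60)
(3343/(((1 + 2)**2*(-43))))/K(11) = (3343/(((1 + 2)**2*(-43))))/(239/60) = (3343/((3**2*(-43))))*(60/239) = (3343/((9*(-43))))*(60/239) = (3343/(-387))*(60/239) = (3343*(-1/387))*(60/239) = -3343/387*60/239 = -66860/30831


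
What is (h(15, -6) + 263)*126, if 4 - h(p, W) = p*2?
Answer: 29862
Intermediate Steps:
h(p, W) = 4 - 2*p (h(p, W) = 4 - p*2 = 4 - 2*p)
(h(15, -6) + 263)*126 = ((4 - 2*15) + 263)*126 = ((4 - 30) + 263)*126 = (-26 + 263)*126 = 237*126 = 29862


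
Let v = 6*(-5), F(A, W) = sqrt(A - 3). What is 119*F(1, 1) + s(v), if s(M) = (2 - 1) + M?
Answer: -29 + 119*I*sqrt(2) ≈ -29.0 + 168.29*I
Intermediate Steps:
F(A, W) = sqrt(-3 + A)
v = -30
s(M) = 1 + M
119*F(1, 1) + s(v) = 119*sqrt(-3 + 1) + (1 - 30) = 119*sqrt(-2) - 29 = 119*(I*sqrt(2)) - 29 = 119*I*sqrt(2) - 29 = -29 + 119*I*sqrt(2)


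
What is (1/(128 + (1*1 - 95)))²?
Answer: 1/1156 ≈ 0.00086505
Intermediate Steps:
(1/(128 + (1*1 - 95)))² = (1/(128 + (1 - 95)))² = (1/(128 - 94))² = (1/34)² = 1/1156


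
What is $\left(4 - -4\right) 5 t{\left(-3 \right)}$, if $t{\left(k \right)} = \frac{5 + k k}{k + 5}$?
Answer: $280$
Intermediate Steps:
$t{\left(k \right)} = \frac{5 + k^{2}}{5 + k}$
$\left(4 - -4\right) 5 t{\left(-3 \right)} = \left(4 - -4\right) 5 \frac{5 + \left(-3\right)^{2}}{5 - 3} = \left(4 + 4\right) 5 \frac{5 + 9}{2} = 8 \cdot 5 \cdot \frac{1}{2} \cdot 14 = 40 \cdot 7 = 280$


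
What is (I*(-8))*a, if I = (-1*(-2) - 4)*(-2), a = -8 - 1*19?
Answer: 864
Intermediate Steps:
a = -27 (a = -8 - 19 = -27)
I = 4 (I = (2 - 4)*(-2) = -2*(-2) = 4)
(I*(-8))*a = (4*(-8))*(-27) = -32*(-27) = 864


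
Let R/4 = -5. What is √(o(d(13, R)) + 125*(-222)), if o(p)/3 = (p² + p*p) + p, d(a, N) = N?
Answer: 11*I*√210 ≈ 159.41*I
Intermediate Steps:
R = -20 (R = 4*(-5) = -20)
o(p) = 3*p + 6*p² (o(p) = 3*((p² + p*p) + p) = 3*((p² + p²) + p) = 3*(2*p² + p) = 3*(p + 2*p²) = 3*p + 6*p²)
√(o(d(13, R)) + 125*(-222)) = √(3*(-20)*(1 + 2*(-20)) + 125*(-222)) = √(3*(-20)*(1 - 40) - 27750) = √(3*(-20)*(-39) - 27750) = √(2340 - 27750) = √(-25410) = 11*I*√210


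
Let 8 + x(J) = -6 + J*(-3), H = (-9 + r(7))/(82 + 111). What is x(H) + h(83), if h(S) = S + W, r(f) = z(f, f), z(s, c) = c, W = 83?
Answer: 29342/193 ≈ 152.03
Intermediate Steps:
r(f) = f
h(S) = 83 + S (h(S) = S + 83 = 83 + S)
H = -2/193 (H = (-9 + 7)/(82 + 111) = -2/193 ≈ -0.010363)
x(J) = -14 - 3*J (x(J) = -8 + (-6 + J*(-3)) = -8 + (-6 - 3*J) = -14 - 3*J)
x(H) + h(83) = (-14 - 3*(-2/193)) + (83 + 83) = (-14 + 6/193) + 166 = -2696/193 + 166 = 29342/193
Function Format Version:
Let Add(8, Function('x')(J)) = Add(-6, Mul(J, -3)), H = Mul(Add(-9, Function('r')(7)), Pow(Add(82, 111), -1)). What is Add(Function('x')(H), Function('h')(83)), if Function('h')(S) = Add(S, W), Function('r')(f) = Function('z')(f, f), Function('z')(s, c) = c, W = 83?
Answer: Rational(29342, 193) ≈ 152.03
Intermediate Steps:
Function('r')(f) = f
Function('h')(S) = Add(83, S) (Function('h')(S) = Add(S, 83) = Add(83, S))
H = Rational(-2, 193) (H = Mul(Add(-9, 7), Pow(Add(82, 111), -1)) = Mul(-2, Pow(193, -1)) = Mul(-2, Rational(1, 193)) = Rational(-2, 193) ≈ -0.010363)
Function('x')(J) = Add(-14, Mul(-3, J)) (Function('x')(J) = Add(-8, Add(-6, Mul(J, -3))) = Add(-8, Add(-6, Mul(-3, J))) = Add(-14, Mul(-3, J)))
Add(Function('x')(H), Function('h')(83)) = Add(Add(-14, Mul(-3, Rational(-2, 193))), Add(83, 83)) = Add(Add(-14, Rational(6, 193)), 166) = Add(Rational(-2696, 193), 166) = Rational(29342, 193)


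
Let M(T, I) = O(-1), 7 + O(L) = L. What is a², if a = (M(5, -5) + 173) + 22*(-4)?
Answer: 5929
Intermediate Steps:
O(L) = -7 + L
M(T, I) = -8 (M(T, I) = -7 - 1 = -8)
a = 77 (a = (-8 + 173) + 22*(-4) = 165 - 88 = 77)
a² = 77² = 5929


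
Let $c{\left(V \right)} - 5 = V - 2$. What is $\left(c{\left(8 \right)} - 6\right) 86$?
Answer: $430$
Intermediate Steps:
$c{\left(V \right)} = 3 + V$ ($c{\left(V \right)} = 5 + \left(V - 2\right) = 5 + \left(-2 + V\right) = 3 + V$)
$\left(c{\left(8 \right)} - 6\right) 86 = \left(\left(3 + 8\right) - 6\right) 86 = \left(11 - 6\right) 86 = 5 \cdot 86 = 430$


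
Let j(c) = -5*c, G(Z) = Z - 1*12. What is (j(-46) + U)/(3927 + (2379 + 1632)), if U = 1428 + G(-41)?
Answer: 535/2646 ≈ 0.20219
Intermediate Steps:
G(Z) = -12 + Z (G(Z) = Z - 12 = -12 + Z)
U = 1375 (U = 1428 + (-12 - 41) = 1428 - 53 = 1375)
(j(-46) + U)/(3927 + (2379 + 1632)) = (-5*(-46) + 1375)/(3927 + (2379 + 1632)) = (230 + 1375)/(3927 + 4011) = 1605/7938 = 1605*(1/7938) = 535/2646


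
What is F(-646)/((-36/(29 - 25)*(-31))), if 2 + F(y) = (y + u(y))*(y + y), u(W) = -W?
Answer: -2/279 ≈ -0.0071685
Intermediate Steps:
F(y) = -2 (F(y) = -2 + (y - y)*(y + y) = -2 + 0*(2*y) = -2 + 0 = -2)
F(-646)/((-36/(29 - 25)*(-31))) = -2/(-36/(29 - 25)*(-31)) = -2/(-36/4*(-31)) = -2/(-36*¼*(-31)) = -2/((-9*(-31))) = -2/279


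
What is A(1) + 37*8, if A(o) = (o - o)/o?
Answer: 296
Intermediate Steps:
A(o) = 0 (A(o) = 0/o = 0)
A(1) + 37*8 = 0 + 37*8 = 0 + 296 = 296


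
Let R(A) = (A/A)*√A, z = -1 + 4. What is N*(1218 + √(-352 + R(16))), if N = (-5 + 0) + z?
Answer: -2436 - 4*I*√87 ≈ -2436.0 - 37.31*I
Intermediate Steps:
z = 3
R(A) = √A (R(A) = 1*√A = √A)
N = -2 (N = (-5 + 0) + 3 = -5 + 3 = -2)
N*(1218 + √(-352 + R(16))) = -2*(1218 + √(-352 + √16)) = -2*(1218 + √(-352 + 4)) = -2*(1218 + √(-348)) = -2*(1218 + 2*I*√87) = -2436 - 4*I*√87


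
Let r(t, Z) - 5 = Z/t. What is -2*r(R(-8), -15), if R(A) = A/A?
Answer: 20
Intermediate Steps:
R(A) = 1
r(t, Z) = 5 + Z/t
-2*r(R(-8), -15) = -2*(5 - 15/1) = -2*(5 - 15*1) = -2*(5 - 15) = -2*(-10) = 20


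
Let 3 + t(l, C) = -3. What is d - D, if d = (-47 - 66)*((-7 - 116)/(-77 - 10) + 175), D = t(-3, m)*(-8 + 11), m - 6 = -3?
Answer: -577586/29 ≈ -19917.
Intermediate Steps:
m = 3 (m = 6 - 3 = 3)
t(l, C) = -6 (t(l, C) = -3 - 3 = -6)
D = -18 (D = -6*(-8 + 11) = -6*3 = -18)
d = -578108/29 (d = -113*(-123/(-87) + 175) = -113*(-123*(-1/87) + 175) = -113*(41/29 + 175) = -113*5116/29 = -578108/29 ≈ -19935.)
d - D = -578108/29 - 1*(-18) = -578108/29 + 18 = -577586/29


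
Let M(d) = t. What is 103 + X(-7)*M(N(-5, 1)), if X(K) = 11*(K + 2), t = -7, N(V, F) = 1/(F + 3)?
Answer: 488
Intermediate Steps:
N(V, F) = 1/(3 + F)
X(K) = 22 + 11*K (X(K) = 11*(2 + K) = 22 + 11*K)
M(d) = -7
103 + X(-7)*M(N(-5, 1)) = 103 + (22 + 11*(-7))*(-7) = 103 + (22 - 77)*(-7) = 103 - 55*(-7) = 103 + 385 = 488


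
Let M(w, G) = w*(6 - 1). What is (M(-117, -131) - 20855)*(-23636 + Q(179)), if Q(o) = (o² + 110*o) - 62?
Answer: -601027520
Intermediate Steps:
Q(o) = -62 + o² + 110*o
M(w, G) = 5*w (M(w, G) = w*5 = 5*w)
(M(-117, -131) - 20855)*(-23636 + Q(179)) = (5*(-117) - 20855)*(-23636 + (-62 + 179² + 110*179)) = (-585 - 20855)*(-23636 + (-62 + 32041 + 19690)) = -21440*(-23636 + 51669) = -21440*28033 = -601027520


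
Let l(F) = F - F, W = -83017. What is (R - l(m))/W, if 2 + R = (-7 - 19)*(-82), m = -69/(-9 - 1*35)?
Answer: -2130/83017 ≈ -0.025657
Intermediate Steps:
m = 69/44 (m = -69/(-9 - 35) = -69/(-44) = -69*(-1/44) = 69/44 ≈ 1.5682)
R = 2130 (R = -2 + (-7 - 19)*(-82) = -2 - 26*(-82) = -2 + 2132 = 2130)
l(F) = 0
(R - l(m))/W = (2130 - 1*0)/(-83017) = (2130 + 0)*(-1/83017) = 2130*(-1/83017) = -2130/83017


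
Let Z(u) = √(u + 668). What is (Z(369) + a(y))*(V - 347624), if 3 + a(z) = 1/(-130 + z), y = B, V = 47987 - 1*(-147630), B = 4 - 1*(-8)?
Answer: 53962485/118 - 152007*√1037 ≈ -4.4377e+6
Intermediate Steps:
B = 12 (B = 4 + 8 = 12)
V = 195617 (V = 47987 + 147630 = 195617)
Z(u) = √(668 + u)
y = 12
a(z) = -3 + 1/(-130 + z)
(Z(369) + a(y))*(V - 347624) = (√(668 + 369) + (391 - 3*12)/(-130 + 12))*(195617 - 347624) = (√1037 + (391 - 36)/(-118))*(-152007) = (√1037 - 1/118*355)*(-152007) = (√1037 - 355/118)*(-152007) = (-355/118 + √1037)*(-152007) = 53962485/118 - 152007*√1037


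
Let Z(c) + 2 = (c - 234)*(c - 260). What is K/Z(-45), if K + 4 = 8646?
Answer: 8642/85093 ≈ 0.10156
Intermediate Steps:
Z(c) = -2 + (-260 + c)*(-234 + c) (Z(c) = -2 + (c - 234)*(c - 260) = -2 + (-234 + c)*(-260 + c) = -2 + (-260 + c)*(-234 + c))
K = 8642 (K = -4 + 8646 = 8642)
K/Z(-45) = 8642/(60838 + (-45)² - 494*(-45)) = 8642/(60838 + 2025 + 22230) = 8642/85093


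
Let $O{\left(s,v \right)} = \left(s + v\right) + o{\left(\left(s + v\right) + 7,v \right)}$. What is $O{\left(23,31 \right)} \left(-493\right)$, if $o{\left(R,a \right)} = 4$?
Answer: $-28594$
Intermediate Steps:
$O{\left(s,v \right)} = 4 + s + v$ ($O{\left(s,v \right)} = \left(s + v\right) + 4 = 4 + s + v$)
$O{\left(23,31 \right)} \left(-493\right) = \left(4 + 23 + 31\right) \left(-493\right) = 58 \left(-493\right) = -28594$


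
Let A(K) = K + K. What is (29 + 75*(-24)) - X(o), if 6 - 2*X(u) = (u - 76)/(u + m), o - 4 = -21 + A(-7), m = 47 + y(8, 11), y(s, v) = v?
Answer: -95903/54 ≈ -1776.0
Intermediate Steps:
A(K) = 2*K
m = 58 (m = 47 + 11 = 58)
o = -31 (o = 4 + (-21 + 2*(-7)) = 4 + (-21 - 14) = 4 - 35 = -31)
X(u) = 3 - (-76 + u)/(2*(58 + u)) (X(u) = 3 - (u - 76)/(2*(u + 58)) = 3 - (-76 + u)/(2*(58 + u)))
(29 + 75*(-24)) - X(o) = (29 + 75*(-24)) - (424 + 5*(-31))/(2*(58 - 31)) = (29 - 1800) - (424 - 155)/(2*27) = -1771 - 269/(2*27) = -1771 - 1*269/54 = -1771 - 269/54 = -95903/54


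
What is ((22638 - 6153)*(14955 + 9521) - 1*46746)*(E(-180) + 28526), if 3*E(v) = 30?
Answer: 11512567093104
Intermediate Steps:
E(v) = 10 (E(v) = (⅓)*30 = 10)
((22638 - 6153)*(14955 + 9521) - 1*46746)*(E(-180) + 28526) = ((22638 - 6153)*(14955 + 9521) - 1*46746)*(10 + 28526) = (16485*24476 - 46746)*28536 = (403486860 - 46746)*28536 = 403440114*28536 = 11512567093104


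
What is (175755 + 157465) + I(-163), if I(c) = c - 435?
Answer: 332622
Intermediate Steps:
I(c) = -435 + c
(175755 + 157465) + I(-163) = (175755 + 157465) + (-435 - 163) = 333220 - 598 = 332622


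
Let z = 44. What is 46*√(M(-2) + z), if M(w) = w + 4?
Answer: 46*√46 ≈ 311.99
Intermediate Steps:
M(w) = 4 + w
46*√(M(-2) + z) = 46*√((4 - 2) + 44) = 46*√(2 + 44) = 46*√46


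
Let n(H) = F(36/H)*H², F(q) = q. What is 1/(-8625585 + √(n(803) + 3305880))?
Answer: -2875195/24800237752479 - 2*√92633/24800237752479 ≈ -1.1596e-7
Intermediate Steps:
n(H) = 36*H (n(H) = (36/H)*H² = 36*H)
1/(-8625585 + √(n(803) + 3305880)) = 1/(-8625585 + √(36*803 + 3305880)) = 1/(-8625585 + √(28908 + 3305880)) = 1/(-8625585 + √3334788) = 1/(-8625585 + 6*√92633)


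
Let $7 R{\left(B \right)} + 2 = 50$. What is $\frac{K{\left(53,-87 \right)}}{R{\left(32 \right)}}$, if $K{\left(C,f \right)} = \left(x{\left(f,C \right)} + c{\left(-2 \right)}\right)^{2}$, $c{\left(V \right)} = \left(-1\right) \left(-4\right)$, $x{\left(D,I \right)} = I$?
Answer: $\frac{7581}{16} \approx 473.81$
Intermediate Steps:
$R{\left(B \right)} = \frac{48}{7}$ ($R{\left(B \right)} = - \frac{2}{7} + \frac{1}{7} \cdot 50 = - \frac{2}{7} + \frac{50}{7} = \frac{48}{7}$)
$c{\left(V \right)} = 4$
$K{\left(C,f \right)} = \left(4 + C\right)^{2}$ ($K{\left(C,f \right)} = \left(C + 4\right)^{2} = \left(4 + C\right)^{2}$)
$\frac{K{\left(53,-87 \right)}}{R{\left(32 \right)}} = \frac{\left(4 + 53\right)^{2}}{\frac{48}{7}} = 57^{2} \cdot \frac{7}{48} = 3249 \cdot \frac{7}{48} = \frac{7581}{16}$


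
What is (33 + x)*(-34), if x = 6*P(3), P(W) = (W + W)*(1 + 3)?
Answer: -6018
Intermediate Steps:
P(W) = 8*W (P(W) = (2*W)*4 = 8*W)
x = 144 (x = 6*(8*3) = 6*24 = 144)
(33 + x)*(-34) = (33 + 144)*(-34) = 177*(-34) = -6018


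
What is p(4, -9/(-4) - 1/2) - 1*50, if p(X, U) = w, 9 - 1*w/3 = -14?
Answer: 19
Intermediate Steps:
w = 69 (w = 27 - 3*(-14) = 27 + 42 = 69)
p(X, U) = 69
p(4, -9/(-4) - 1/2) - 1*50 = 69 - 1*50 = 69 - 50 = 19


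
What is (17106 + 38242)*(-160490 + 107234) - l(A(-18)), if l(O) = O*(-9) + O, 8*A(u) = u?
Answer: -2947613106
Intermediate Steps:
A(u) = u/8
l(O) = -8*O (l(O) = -9*O + O = -8*O)
(17106 + 38242)*(-160490 + 107234) - l(A(-18)) = (17106 + 38242)*(-160490 + 107234) - (-8)*(⅛)*(-18) = 55348*(-53256) - (-8)*(-9)/4 = -2947613088 - 1*18 = -2947613088 - 18 = -2947613106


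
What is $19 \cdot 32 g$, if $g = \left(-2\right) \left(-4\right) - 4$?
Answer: $2432$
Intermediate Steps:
$g = 4$ ($g = 8 - 4 = 4$)
$19 \cdot 32 g = 19 \cdot 32 \cdot 4 = 608 \cdot 4 = 2432$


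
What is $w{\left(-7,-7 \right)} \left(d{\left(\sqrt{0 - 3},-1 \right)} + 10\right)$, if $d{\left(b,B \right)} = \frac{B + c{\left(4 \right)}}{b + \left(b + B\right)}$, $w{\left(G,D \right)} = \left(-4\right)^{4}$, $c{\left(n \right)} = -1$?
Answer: $\frac{1024 \left(3 i + 5 \sqrt{3}\right)}{i + 2 \sqrt{3}} \approx 2599.4 + 136.43 i$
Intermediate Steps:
$w{\left(G,D \right)} = 256$
$d{\left(b,B \right)} = \frac{-1 + B}{B + 2 b}$ ($d{\left(b,B \right)} = \frac{B - 1}{b + \left(b + B\right)} = \frac{-1 + B}{b + \left(B + b\right)} = \frac{-1 + B}{B + 2 b}$)
$w{\left(-7,-7 \right)} \left(d{\left(\sqrt{0 - 3},-1 \right)} + 10\right) = 256 \left(\frac{-1 - 1}{-1 + 2 \sqrt{0 - 3}} + 10\right) = 256 \left(\frac{1}{-1 + 2 \sqrt{-3}} \left(-2\right) + 10\right) = 256 \left(\frac{1}{-1 + 2 i \sqrt{3}} \left(-2\right) + 10\right) = 256 \left(- \frac{2}{-1 + 2 i \sqrt{3}} + 10\right) = 256 \left(10 - \frac{2}{-1 + 2 i \sqrt{3}}\right) = 2560 - \frac{512}{-1 + 2 i \sqrt{3}}$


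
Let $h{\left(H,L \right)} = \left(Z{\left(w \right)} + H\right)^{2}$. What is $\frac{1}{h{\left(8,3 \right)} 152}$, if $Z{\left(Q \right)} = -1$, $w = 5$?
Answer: $\frac{1}{7448} \approx 0.00013426$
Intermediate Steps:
$h{\left(H,L \right)} = \left(-1 + H\right)^{2}$
$\frac{1}{h{\left(8,3 \right)} 152} = \frac{1}{\left(-1 + 8\right)^{2} \cdot 152} = \frac{1}{7^{2} \cdot 152} = \frac{1}{49 \cdot 152} = \frac{1}{7448}$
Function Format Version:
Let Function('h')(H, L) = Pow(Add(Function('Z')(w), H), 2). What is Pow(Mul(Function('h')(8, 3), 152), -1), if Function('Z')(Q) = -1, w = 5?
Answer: Rational(1, 7448) ≈ 0.00013426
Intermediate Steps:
Function('h')(H, L) = Pow(Add(-1, H), 2)
Pow(Mul(Function('h')(8, 3), 152), -1) = Pow(Mul(Pow(Add(-1, 8), 2), 152), -1) = Pow(Mul(Pow(7, 2), 152), -1) = Pow(Mul(49, 152), -1) = Pow(7448, -1) = Rational(1, 7448)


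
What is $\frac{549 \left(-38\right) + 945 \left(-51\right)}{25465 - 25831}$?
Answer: $\frac{23019}{122} \approx 188.68$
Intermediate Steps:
$\frac{549 \left(-38\right) + 945 \left(-51\right)}{25465 - 25831} = \frac{-20862 - 48195}{-366} = \left(-69057\right) \left(- \frac{1}{366}\right) = \frac{23019}{122}$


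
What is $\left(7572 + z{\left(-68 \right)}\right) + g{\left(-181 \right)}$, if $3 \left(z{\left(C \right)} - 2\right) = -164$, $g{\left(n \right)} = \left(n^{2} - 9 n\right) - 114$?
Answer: $\frac{125386}{3} \approx 41795.0$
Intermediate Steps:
$g{\left(n \right)} = -114 + n^{2} - 9 n$
$z{\left(C \right)} = - \frac{158}{3}$ ($z{\left(C \right)} = 2 + \frac{1}{3} \left(-164\right) = 2 - \frac{164}{3} = - \frac{158}{3}$)
$\left(7572 + z{\left(-68 \right)}\right) + g{\left(-181 \right)} = \left(7572 - \frac{158}{3}\right) - \left(-1515 - 32761\right) = \frac{22558}{3} + \left(-114 + 32761 + 1629\right) = \frac{22558}{3} + 34276 = \frac{125386}{3}$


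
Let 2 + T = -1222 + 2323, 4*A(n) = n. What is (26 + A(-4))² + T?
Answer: 1724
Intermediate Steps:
A(n) = n/4
T = 1099 (T = -2 + (-1222 + 2323) = -2 + 1101 = 1099)
(26 + A(-4))² + T = (26 + (¼)*(-4))² + 1099 = (26 - 1)² + 1099 = 25² + 1099 = 625 + 1099 = 1724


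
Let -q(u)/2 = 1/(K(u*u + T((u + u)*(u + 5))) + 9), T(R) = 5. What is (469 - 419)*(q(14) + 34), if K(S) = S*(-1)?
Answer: 81625/48 ≈ 1700.5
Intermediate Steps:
K(S) = -S
q(u) = -2/(4 - u²) (q(u) = -2/(-(u*u + 5) + 9) = -2/(-(u² + 5) + 9) = -2/(-(5 + u²) + 9) = -2/((-5 - u²) + 9) = -2/(4 - u²))
(469 - 419)*(q(14) + 34) = (469 - 419)*(2/(-4 + 14²) + 34) = 50*(2/(-4 + 196) + 34) = 50*(2/192 + 34) = 50*(2*(1/192) + 34) = 50*(1/96 + 34) = 50*(3265/96) = 81625/48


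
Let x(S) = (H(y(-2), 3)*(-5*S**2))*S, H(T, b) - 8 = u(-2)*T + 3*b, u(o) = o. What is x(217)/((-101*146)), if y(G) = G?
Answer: 1072922865/14746 ≈ 72760.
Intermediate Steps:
H(T, b) = 8 - 2*T + 3*b (H(T, b) = 8 + (-2*T + 3*b) = 8 - 2*T + 3*b)
x(S) = -105*S**3 (x(S) = ((8 - 2*(-2) + 3*3)*(-5*S**2))*S = ((8 + 4 + 9)*(-5*S**2))*S = (21*(-5*S**2))*S = (-105*S**2)*S = -105*S**3)
x(217)/((-101*146)) = (-105*217**3)/((-101*146)) = -105*10218313/(-14746) = -1072922865*(-1/14746) = 1072922865/14746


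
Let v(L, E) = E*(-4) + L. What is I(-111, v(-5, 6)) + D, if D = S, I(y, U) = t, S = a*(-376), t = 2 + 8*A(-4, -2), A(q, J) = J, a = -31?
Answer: 11642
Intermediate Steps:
t = -14 (t = 2 + 8*(-2) = 2 - 16 = -14)
v(L, E) = L - 4*E (v(L, E) = -4*E + L = L - 4*E)
S = 11656 (S = -31*(-376) = 11656)
I(y, U) = -14
D = 11656
I(-111, v(-5, 6)) + D = -14 + 11656 = 11642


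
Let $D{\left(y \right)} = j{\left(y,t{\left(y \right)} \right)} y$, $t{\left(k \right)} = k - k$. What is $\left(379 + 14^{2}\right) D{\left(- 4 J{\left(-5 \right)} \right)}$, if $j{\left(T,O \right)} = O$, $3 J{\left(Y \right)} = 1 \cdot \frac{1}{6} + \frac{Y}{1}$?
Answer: $0$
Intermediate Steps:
$J{\left(Y \right)} = \frac{1}{18} + \frac{Y}{3}$ ($J{\left(Y \right)} = \frac{1 \cdot \frac{1}{6} + \frac{Y}{1}}{3} = \frac{1 \cdot \frac{1}{6} + Y 1}{3} = \frac{\frac{1}{6} + Y}{3} = \frac{1}{18} + \frac{Y}{3}$)
$t{\left(k \right)} = 0$
$D{\left(y \right)} = 0$ ($D{\left(y \right)} = 0 y = 0$)
$\left(379 + 14^{2}\right) D{\left(- 4 J{\left(-5 \right)} \right)} = \left(379 + 14^{2}\right) 0 = \left(379 + 196\right) 0 = 575 \cdot 0 = 0$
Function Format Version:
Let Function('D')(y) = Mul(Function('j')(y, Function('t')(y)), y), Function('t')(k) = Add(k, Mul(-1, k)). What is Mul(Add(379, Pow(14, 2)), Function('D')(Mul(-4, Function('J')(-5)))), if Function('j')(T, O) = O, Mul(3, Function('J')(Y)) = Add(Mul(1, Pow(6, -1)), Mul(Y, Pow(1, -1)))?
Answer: 0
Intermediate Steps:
Function('J')(Y) = Add(Rational(1, 18), Mul(Rational(1, 3), Y)) (Function('J')(Y) = Mul(Rational(1, 3), Add(Mul(1, Pow(6, -1)), Mul(Y, Pow(1, -1)))) = Mul(Rational(1, 3), Add(Mul(1, Rational(1, 6)), Mul(Y, 1))) = Mul(Rational(1, 3), Add(Rational(1, 6), Y)) = Add(Rational(1, 18), Mul(Rational(1, 3), Y)))
Function('t')(k) = 0
Function('D')(y) = 0 (Function('D')(y) = Mul(0, y) = 0)
Mul(Add(379, Pow(14, 2)), Function('D')(Mul(-4, Function('J')(-5)))) = Mul(Add(379, Pow(14, 2)), 0) = Mul(Add(379, 196), 0) = Mul(575, 0) = 0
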